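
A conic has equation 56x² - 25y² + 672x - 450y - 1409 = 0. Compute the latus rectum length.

56(x² + 12x) -25(y² + 18y) = 1409
56(x + 6)² -25(y + 9)² = 1409 + 2016 - 2025 = 1400
Dividing both sides by 1400: (x + 6)²/25 - (y + 9)²/56 = 1
Hyperbola, center (-6, -9), transverse axis horizontal; a² = 25, b² = 56.
Latus rectum length = 2b²/a = 2·56/5 = 112/5.

112/5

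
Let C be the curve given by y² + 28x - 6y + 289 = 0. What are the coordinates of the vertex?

(-10, 3)

Only y is squared. Complete the square in y: (y - 3)² = -28(x + 10).
Vertex (-10, 3); 4p = -28 so p = -7. Opens left.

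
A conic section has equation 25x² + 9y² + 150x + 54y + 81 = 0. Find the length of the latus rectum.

Collect terms: 25(x² + 6x) + 9(y² + 6y) = -81
Completing the square gives 25(x + 3)² + 9(y + 3)² = -81 + 225 + 81 = 225.
Divide by 225: (x + 3)²/9 + (y + 3)²/25 = 1
Ellipse, center (-3, -3), major axis vertical; a² = 25, b² = 9.
Latus rectum length = 2b²/a = 2·9/5 = 18/5.

18/5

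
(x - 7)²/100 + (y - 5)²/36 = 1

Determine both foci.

Center (7, 5). The larger denominator 100 sits under the x-term, so the major axis is horizontal; a² = 100, b² = 36.
c² = a² - b² = 100 - 36 = 64, so c = 8.
Foci lie on the horizontal axis through the center: (h ± c, k).

(-1, 5) and (15, 5)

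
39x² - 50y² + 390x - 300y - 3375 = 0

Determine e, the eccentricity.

e = √178/10

Group the x- and y-terms: 39(x² + 10x) -50(y² + 6y) = 3375
39(x + 5)² -50(y + 3)² = 3375 + 975 - 450 = 3900
Divide by 3900: (x + 5)²/100 - (y + 3)²/78 = 1
Hyperbola, center (-5, -3), transverse axis horizontal; a² = 100, b² = 78.
c² = a² + b² = 178, so c = √178.
e = c/a = √178/10.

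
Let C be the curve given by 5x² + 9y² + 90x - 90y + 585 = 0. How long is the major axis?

Group: 5(x² + 18x) + 9(y² - 10y) = -585
5(x + 9)² + 9(y - 5)² = -585 + 405 + 225 = 45
Divide through by 45 to get (x + 9)²/9 + (y - 5)²/5 = 1.
Ellipse, center (-9, 5), major axis horizontal; a² = 9, b² = 5.
a² = 9 so a = 3; the major axis has length 2a = 6.

6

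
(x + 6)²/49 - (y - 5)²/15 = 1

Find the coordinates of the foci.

Center (-6, 5). The positive term is the x-term, so the transverse axis is horizontal; a² = 49, b² = 15.
c² = a² + b² = 49 + 15 = 64, so c = 8.
Foci lie on the horizontal axis through the center: (h ± c, k).

(-14, 5) and (2, 5)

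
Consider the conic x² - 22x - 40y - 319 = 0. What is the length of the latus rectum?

40

Only x is squared. Complete the square in x: (x - 11)² = 40(y + 11).
Vertex (11, -11); 4p = 40 so p = 10. Opens up.
Latus rectum length = |4p| = 40.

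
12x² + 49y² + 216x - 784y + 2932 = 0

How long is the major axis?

14√2

Rearranging, 12(x² + 18x) + 49(y² - 16y) = -2932.
Complete the square in x and y: 12(x + 9)² + 49(y - 8)² = -2932 + 972 + 3136 = 1176
Dividing both sides by 1176: (x + 9)²/98 + (y - 8)²/24 = 1
Ellipse, center (-9, 8), major axis horizontal; a² = 98, b² = 24.
a² = 98 so a = 7√2; the major axis has length 2a = 14√2.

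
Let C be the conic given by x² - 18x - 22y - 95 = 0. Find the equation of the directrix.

y = -27/2

Only x is squared. Complete the square in x: (x - 9)² = 22(y + 8).
Vertex (9, -8); 4p = 22 so p = 11/2. Opens up.
Directrix is the horizontal line y = k − p = -8 − (11/2) = -27/2.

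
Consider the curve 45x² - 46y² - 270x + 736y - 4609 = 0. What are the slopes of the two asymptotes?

Collect terms: 45(x² - 6x) -46(y² - 16y) = 4609
Complete the square in x and y: 45(x - 3)² -46(y - 8)² = 4609 + 405 - 2944 = 2070
Divide by 2070: (x - 3)²/46 - (y - 8)²/45 = 1
Hyperbola, center (3, 8), transverse axis horizontal; a² = 46, b² = 45.
For a horizontal hyperbola the asymptotes have slope ±b/a.
Here that is ±3√5/√46 = ±3√230/46.

3√230/46 and -3√230/46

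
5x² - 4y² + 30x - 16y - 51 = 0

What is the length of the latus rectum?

Collect terms: 5(x² + 6x) -4(y² + 4y) = 51
5(x + 3)² -4(y + 2)² = 51 + 45 - 16 = 80
Divide by 80: (x + 3)²/16 - (y + 2)²/20 = 1
Hyperbola, center (-3, -2), transverse axis horizontal; a² = 16, b² = 20.
Latus rectum length = 2b²/a = 2·20/4 = 10.

10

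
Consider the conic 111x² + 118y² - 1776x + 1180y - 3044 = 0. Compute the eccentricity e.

Group: 111(x² - 16x) + 118(y² + 10y) = 3044
Complete the square: 111(x - 8)² + 118(y + 5)² = 3044 + 7104 + 2950 = 13098
Dividing both sides by 13098: (x - 8)²/118 + (y + 5)²/111 = 1
Ellipse, center (8, -5), major axis horizontal; a² = 118, b² = 111.
c² = a² - b² = 7, so c = √7.
e = c/a = √7/√118 = √826/118.

e = √826/118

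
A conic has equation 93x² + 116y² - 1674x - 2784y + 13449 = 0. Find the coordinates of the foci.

(9 - √23, 12) and (9 + √23, 12)

93(x² - 18x) + 116(y² - 24y) = -13449
Completing the square gives 93(x - 9)² + 116(y - 12)² = -13449 + 7533 + 16704 = 10788.
Divide by 10788: (x - 9)²/116 + (y - 12)²/93 = 1
Ellipse, center (9, 12), major axis horizontal; a² = 116, b² = 93.
c² = a² - b² = 116 - 93 = 23, so c = √23.
Foci lie on the horizontal axis through the center: (h ± c, k).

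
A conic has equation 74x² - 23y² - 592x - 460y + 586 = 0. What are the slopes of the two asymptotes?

Group: 74(x² - 8x) -23(y² + 20y) = -586
74(x - 4)² -23(y + 10)² = -586 + 1184 - 2300 = -1702
Divide through by -1702 to get (y + 10)²/74 - (x - 4)²/23 = 1.
Hyperbola, center (4, -10), transverse axis vertical; a² = 74, b² = 23.
For a vertical hyperbola the asymptotes have slope ±a/b.
Here that is ±√74/√23 = ±√1702/23.

√1702/23 and -√1702/23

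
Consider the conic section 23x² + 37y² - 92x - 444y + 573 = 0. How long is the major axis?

Group: 23(x² - 4x) + 37(y² - 12y) = -573
Complete the square in x and y: 23(x - 2)² + 37(y - 6)² = -573 + 92 + 1332 = 851
Divide through by 851 to get (x - 2)²/37 + (y - 6)²/23 = 1.
Ellipse, center (2, 6), major axis horizontal; a² = 37, b² = 23.
a² = 37 so a = √37; the major axis has length 2a = 2√37.

2√37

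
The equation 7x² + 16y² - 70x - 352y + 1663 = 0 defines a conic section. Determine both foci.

7(x² - 10x) + 16(y² - 22y) = -1663
Complete the square in x and y: 7(x - 5)² + 16(y - 11)² = -1663 + 175 + 1936 = 448
Divide by 448: (x - 5)²/64 + (y - 11)²/28 = 1
Ellipse, center (5, 11), major axis horizontal; a² = 64, b² = 28.
c² = a² - b² = 64 - 28 = 36, so c = 6.
Foci lie on the horizontal axis through the center: (h ± c, k).

(-1, 11) and (11, 11)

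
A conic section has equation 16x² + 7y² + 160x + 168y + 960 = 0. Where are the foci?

Group: 16(x² + 10x) + 7(y² + 24y) = -960
Complete the square in x and y: 16(x + 5)² + 7(y + 12)² = -960 + 400 + 1008 = 448
Divide through by 448 to get (x + 5)²/28 + (y + 12)²/64 = 1.
Ellipse, center (-5, -12), major axis vertical; a² = 64, b² = 28.
c² = a² - b² = 64 - 28 = 36, so c = 6.
Foci lie on the vertical axis through the center: (h, k ± c).

(-5, -18) and (-5, -6)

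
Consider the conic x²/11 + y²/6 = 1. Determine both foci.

(0 - √5, 0) and (0 + √5, 0)

Center (0, 0). The larger denominator 11 sits under the x-term, so the major axis is horizontal; a² = 11, b² = 6.
c² = a² - b² = 11 - 6 = 5, so c = √5.
Foci lie on the horizontal axis through the center: (h ± c, k).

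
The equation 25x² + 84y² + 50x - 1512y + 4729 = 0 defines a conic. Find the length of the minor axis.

10

Group: 25(x² + 2x) + 84(y² - 18y) = -4729
Completing the square gives 25(x + 1)² + 84(y - 9)² = -4729 + 25 + 6804 = 2100.
Dividing both sides by 2100: (x + 1)²/84 + (y - 9)²/25 = 1
Ellipse, center (-1, 9), major axis horizontal; a² = 84, b² = 25.
b² = 25 so b = 5; the minor axis has length 2b = 10.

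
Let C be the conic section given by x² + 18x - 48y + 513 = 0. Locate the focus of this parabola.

(-9, 21)

Only x is squared. Complete the square in x: (x + 9)² = 48(y - 9).
Vertex (-9, 9); 4p = 48 so p = 12. Opens up.
Focus is p units from the vertex along the axis: (h, k + p).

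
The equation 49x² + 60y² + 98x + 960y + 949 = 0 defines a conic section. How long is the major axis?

4√15

49(x² + 2x) + 60(y² + 16y) = -949
49(x + 1)² + 60(y + 8)² = -949 + 49 + 3840 = 2940
Divide by 2940: (x + 1)²/60 + (y + 8)²/49 = 1
Ellipse, center (-1, -8), major axis horizontal; a² = 60, b² = 49.
a² = 60 so a = 2√15; the major axis has length 2a = 4√15.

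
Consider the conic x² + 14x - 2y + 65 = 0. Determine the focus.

Only x is squared. Complete the square in x: (x + 7)² = 2(y - 8).
Vertex (-7, 8); 4p = 2 so p = 1/2. Opens up.
Focus is p units from the vertex along the axis: (h, k + p).

(-7, 17/2)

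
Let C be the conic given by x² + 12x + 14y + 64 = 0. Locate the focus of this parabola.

Only x is squared. Complete the square in x: (x + 6)² = -14(y + 2).
Vertex (-6, -2); 4p = -14 so p = -7/2. Opens down.
Focus is p units from the vertex along the axis: (h, k + p).

(-6, -11/2)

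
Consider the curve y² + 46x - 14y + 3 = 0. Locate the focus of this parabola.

Only y is squared. Complete the square in y: (y - 7)² = -46(x - 1).
Vertex (1, 7); 4p = -46 so p = -23/2. Opens left.
Focus is p units from the vertex along the axis: (h + p, k).

(-21/2, 7)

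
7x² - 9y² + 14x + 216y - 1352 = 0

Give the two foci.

Group: 7(x² + 2x) -9(y² - 24y) = 1352
7(x + 1)² -9(y - 12)² = 1352 + 7 - 1296 = 63
Divide through by 63 to get (x + 1)²/9 - (y - 12)²/7 = 1.
Hyperbola, center (-1, 12), transverse axis horizontal; a² = 9, b² = 7.
c² = a² + b² = 9 + 7 = 16, so c = 4.
Foci lie on the horizontal axis through the center: (h ± c, k).

(-5, 12) and (3, 12)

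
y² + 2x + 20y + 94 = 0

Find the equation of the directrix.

Only y is squared. Complete the square in y: (y + 10)² = -2(x - 3).
Vertex (3, -10); 4p = -2 so p = -1/2. Opens left.
Directrix is the vertical line x = h − p = 3 − (-1/2) = 7/2.

x = 7/2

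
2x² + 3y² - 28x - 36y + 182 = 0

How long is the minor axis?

4√2

Group: 2(x² - 14x) + 3(y² - 12y) = -182
2(x - 7)² + 3(y - 6)² = -182 + 98 + 108 = 24
Divide through by 24 to get (x - 7)²/12 + (y - 6)²/8 = 1.
Ellipse, center (7, 6), major axis horizontal; a² = 12, b² = 8.
b² = 8 so b = 2√2; the minor axis has length 2b = 4√2.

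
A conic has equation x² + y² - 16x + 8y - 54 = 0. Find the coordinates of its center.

Rearranging, (x² - 16x) + (y² + 8y) = 54.
Complete the square in x and y: (x - 8)² + (y + 4)² = 54 + 64 + 16 = 134
So (x - 8)² + (y + 4)² = 134.
Circle centered at (8, -4) with r² = 134.

(8, -4)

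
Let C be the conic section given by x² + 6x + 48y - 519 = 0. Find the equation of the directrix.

y = 23

Only x is squared. Complete the square in x: (x + 3)² = -48(y - 11).
Vertex (-3, 11); 4p = -48 so p = -12. Opens down.
Directrix is the horizontal line y = k − p = 11 − (-12) = 23.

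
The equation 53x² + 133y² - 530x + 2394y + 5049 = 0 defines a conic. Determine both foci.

Group: 53(x² - 10x) + 133(y² + 18y) = -5049
Completing the square gives 53(x - 5)² + 133(y + 9)² = -5049 + 1325 + 10773 = 7049.
Divide by 7049: (x - 5)²/133 + (y + 9)²/53 = 1
Ellipse, center (5, -9), major axis horizontal; a² = 133, b² = 53.
c² = a² - b² = 133 - 53 = 80, so c = 4√5.
Foci lie on the horizontal axis through the center: (h ± c, k).

(5 - 4√5, -9) and (5 + 4√5, -9)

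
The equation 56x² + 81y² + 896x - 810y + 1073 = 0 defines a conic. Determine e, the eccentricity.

e = 5/9

Group the x- and y-terms: 56(x² + 16x) + 81(y² - 10y) = -1073
Complete the square: 56(x + 8)² + 81(y - 5)² = -1073 + 3584 + 2025 = 4536
Divide through by 4536 to get (x + 8)²/81 + (y - 5)²/56 = 1.
Ellipse, center (-8, 5), major axis horizontal; a² = 81, b² = 56.
c² = a² - b² = 25, so c = 5.
e = c/a = 5/9.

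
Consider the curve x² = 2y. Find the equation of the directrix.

y = -1/2

Vertex (0, 0); 4p = 2 so p = 1/2. Opens up.
Directrix is the horizontal line y = k − p = 0 − (1/2) = -1/2.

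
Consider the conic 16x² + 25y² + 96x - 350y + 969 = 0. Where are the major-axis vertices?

Group the x- and y-terms: 16(x² + 6x) + 25(y² - 14y) = -969
Complete the square: 16(x + 3)² + 25(y - 7)² = -969 + 144 + 1225 = 400
Divide by 400: (x + 3)²/25 + (y - 7)²/16 = 1
Ellipse, center (-3, 7), major axis horizontal; a² = 25, b² = 16.
a = 5. Vertices at (h ± a, k).

(-8, 7) and (2, 7)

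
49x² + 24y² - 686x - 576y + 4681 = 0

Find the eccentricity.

Group the x- and y-terms: 49(x² - 14x) + 24(y² - 24y) = -4681
Complete the square in x and y: 49(x - 7)² + 24(y - 12)² = -4681 + 2401 + 3456 = 1176
Divide by 1176: (x - 7)²/24 + (y - 12)²/49 = 1
Ellipse, center (7, 12), major axis vertical; a² = 49, b² = 24.
c² = a² - b² = 25, so c = 5.
e = c/a = 5/7.

e = 5/7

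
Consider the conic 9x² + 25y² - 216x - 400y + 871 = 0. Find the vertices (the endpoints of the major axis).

(-3, 8) and (27, 8)

Rearranging, 9(x² - 24x) + 25(y² - 16y) = -871.
Completing the square gives 9(x - 12)² + 25(y - 8)² = -871 + 1296 + 1600 = 2025.
Divide by 2025: (x - 12)²/225 + (y - 8)²/81 = 1
Ellipse, center (12, 8), major axis horizontal; a² = 225, b² = 81.
a = 15. Vertices at (h ± a, k).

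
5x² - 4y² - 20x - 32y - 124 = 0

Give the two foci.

(-4, -4) and (8, -4)

Group: 5(x² - 4x) -4(y² + 8y) = 124
Completing the square gives 5(x - 2)² -4(y + 4)² = 124 + 20 - 64 = 80.
Divide by 80: (x - 2)²/16 - (y + 4)²/20 = 1
Hyperbola, center (2, -4), transverse axis horizontal; a² = 16, b² = 20.
c² = a² + b² = 16 + 20 = 36, so c = 6.
Foci lie on the horizontal axis through the center: (h ± c, k).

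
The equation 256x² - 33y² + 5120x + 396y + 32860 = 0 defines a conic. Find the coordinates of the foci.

Group: 256(x² + 20x) -33(y² - 12y) = -32860
256(x + 10)² -33(y - 6)² = -32860 + 25600 - 1188 = -8448
Divide by -8448: (y - 6)²/256 - (x + 10)²/33 = 1
Hyperbola, center (-10, 6), transverse axis vertical; a² = 256, b² = 33.
c² = a² + b² = 256 + 33 = 289, so c = 17.
Foci lie on the vertical axis through the center: (h, k ± c).

(-10, -11) and (-10, 23)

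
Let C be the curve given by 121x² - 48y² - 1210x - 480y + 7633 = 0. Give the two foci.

Group the x- and y-terms: 121(x² - 10x) -48(y² + 10y) = -7633
Completing the square gives 121(x - 5)² -48(y + 5)² = -7633 + 3025 - 1200 = -5808.
Divide through by -5808 to get (y + 5)²/121 - (x - 5)²/48 = 1.
Hyperbola, center (5, -5), transverse axis vertical; a² = 121, b² = 48.
c² = a² + b² = 121 + 48 = 169, so c = 13.
Foci lie on the vertical axis through the center: (h, k ± c).

(5, -18) and (5, 8)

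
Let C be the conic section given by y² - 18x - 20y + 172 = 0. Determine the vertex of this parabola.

Only y is squared. Complete the square in y: (y - 10)² = 18(x - 4).
Vertex (4, 10); 4p = 18 so p = 9/2. Opens right.

(4, 10)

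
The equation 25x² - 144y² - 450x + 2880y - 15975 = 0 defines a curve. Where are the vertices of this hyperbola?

(-3, 10) and (21, 10)

Group: 25(x² - 18x) -144(y² - 20y) = 15975
25(x - 9)² -144(y - 10)² = 15975 + 2025 - 14400 = 3600
Divide through by 3600 to get (x - 9)²/144 - (y - 10)²/25 = 1.
Hyperbola, center (9, 10), transverse axis horizontal; a² = 144, b² = 25.
a = 12. Vertices at (h ± a, k).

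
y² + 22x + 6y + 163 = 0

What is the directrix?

Only y is squared. Complete the square in y: (y + 3)² = -22(x + 7).
Vertex (-7, -3); 4p = -22 so p = -11/2. Opens left.
Directrix is the vertical line x = h − p = -7 − (-11/2) = -3/2.

x = -3/2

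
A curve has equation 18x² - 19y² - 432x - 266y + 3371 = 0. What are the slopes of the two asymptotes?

3√38/19 and -3√38/19

18(x² - 24x) -19(y² + 14y) = -3371
18(x - 12)² -19(y + 7)² = -3371 + 2592 - 931 = -1710
Divide by -1710: (y + 7)²/90 - (x - 12)²/95 = 1
Hyperbola, center (12, -7), transverse axis vertical; a² = 90, b² = 95.
For a vertical hyperbola the asymptotes have slope ±a/b.
Here that is ±3√10/√95 = ±3√38/19.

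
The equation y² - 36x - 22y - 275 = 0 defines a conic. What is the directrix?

Only y is squared. Complete the square in y: (y - 11)² = 36(x + 11).
Vertex (-11, 11); 4p = 36 so p = 9. Opens right.
Directrix is the vertical line x = h − p = -11 − (9) = -20.

x = -20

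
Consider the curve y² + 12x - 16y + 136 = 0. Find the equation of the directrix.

Only y is squared. Complete the square in y: (y - 8)² = -12(x + 6).
Vertex (-6, 8); 4p = -12 so p = -3. Opens left.
Directrix is the vertical line x = h − p = -6 − (-3) = -3.

x = -3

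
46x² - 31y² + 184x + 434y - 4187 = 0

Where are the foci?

(-2 - √154, 7) and (-2 + √154, 7)

Group the x- and y-terms: 46(x² + 4x) -31(y² - 14y) = 4187
Complete the square in x and y: 46(x + 2)² -31(y - 7)² = 4187 + 184 - 1519 = 2852
Dividing both sides by 2852: (x + 2)²/62 - (y - 7)²/92 = 1
Hyperbola, center (-2, 7), transverse axis horizontal; a² = 62, b² = 92.
c² = a² + b² = 62 + 92 = 154, so c = √154.
Foci lie on the horizontal axis through the center: (h ± c, k).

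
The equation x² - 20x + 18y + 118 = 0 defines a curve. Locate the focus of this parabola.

(10, -11/2)

Only x is squared. Complete the square in x: (x - 10)² = -18(y + 1).
Vertex (10, -1); 4p = -18 so p = -9/2. Opens down.
Focus is p units from the vertex along the axis: (h, k + p).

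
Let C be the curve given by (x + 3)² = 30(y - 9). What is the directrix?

y = 3/2

Vertex (-3, 9); 4p = 30 so p = 15/2. Opens up.
Directrix is the horizontal line y = k − p = 9 − (15/2) = 3/2.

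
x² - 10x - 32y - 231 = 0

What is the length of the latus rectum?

32

Only x is squared. Complete the square in x: (x - 5)² = 32(y + 8).
Vertex (5, -8); 4p = 32 so p = 8. Opens up.
Latus rectum length = |4p| = 32.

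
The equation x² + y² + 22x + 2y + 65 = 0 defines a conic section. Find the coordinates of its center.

(x² + 22x) + (y² + 2y) = -65
Completing the square gives (x + 11)² + (y + 1)² = -65 + 121 + 1 = 57.
So (x + 11)² + (y + 1)² = 57.
Circle centered at (-11, -1) with r² = 57.

(-11, -1)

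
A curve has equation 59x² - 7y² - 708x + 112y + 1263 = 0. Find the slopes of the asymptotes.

√413/7 and -√413/7

Collect terms: 59(x² - 12x) -7(y² - 16y) = -1263
Complete the square: 59(x - 6)² -7(y - 8)² = -1263 + 2124 - 448 = 413
Divide through by 413 to get (x - 6)²/7 - (y - 8)²/59 = 1.
Hyperbola, center (6, 8), transverse axis horizontal; a² = 7, b² = 59.
For a horizontal hyperbola the asymptotes have slope ±b/a.
Here that is ±√59/√7 = ±√413/7.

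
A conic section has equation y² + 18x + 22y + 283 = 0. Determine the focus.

Only y is squared. Complete the square in y: (y + 11)² = -18(x + 9).
Vertex (-9, -11); 4p = -18 so p = -9/2. Opens left.
Focus is p units from the vertex along the axis: (h + p, k).

(-27/2, -11)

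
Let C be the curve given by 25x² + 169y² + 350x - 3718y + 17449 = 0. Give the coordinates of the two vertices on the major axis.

Rearranging, 25(x² + 14x) + 169(y² - 22y) = -17449.
25(x + 7)² + 169(y - 11)² = -17449 + 1225 + 20449 = 4225
Divide by 4225: (x + 7)²/169 + (y - 11)²/25 = 1
Ellipse, center (-7, 11), major axis horizontal; a² = 169, b² = 25.
a = 13. Vertices at (h ± a, k).

(-20, 11) and (6, 11)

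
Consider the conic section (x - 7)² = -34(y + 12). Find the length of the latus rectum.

Vertex (7, -12); 4p = -34 so p = -17/2. Opens down.
Latus rectum length = |4p| = 34.

34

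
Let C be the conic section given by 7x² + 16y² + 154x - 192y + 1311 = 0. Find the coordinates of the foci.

(-14, 6) and (-8, 6)

Group: 7(x² + 22x) + 16(y² - 12y) = -1311
7(x + 11)² + 16(y - 6)² = -1311 + 847 + 576 = 112
Divide by 112: (x + 11)²/16 + (y - 6)²/7 = 1
Ellipse, center (-11, 6), major axis horizontal; a² = 16, b² = 7.
c² = a² - b² = 16 - 7 = 9, so c = 3.
Foci lie on the horizontal axis through the center: (h ± c, k).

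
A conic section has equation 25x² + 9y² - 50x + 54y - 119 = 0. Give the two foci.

Group: 25(x² - 2x) + 9(y² + 6y) = 119
25(x - 1)² + 9(y + 3)² = 119 + 25 + 81 = 225
Divide through by 225 to get (x - 1)²/9 + (y + 3)²/25 = 1.
Ellipse, center (1, -3), major axis vertical; a² = 25, b² = 9.
c² = a² - b² = 25 - 9 = 16, so c = 4.
Foci lie on the vertical axis through the center: (h, k ± c).

(1, -7) and (1, 1)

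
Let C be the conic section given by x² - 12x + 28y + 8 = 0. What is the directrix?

Only x is squared. Complete the square in x: (x - 6)² = -28(y - 1).
Vertex (6, 1); 4p = -28 so p = -7. Opens down.
Directrix is the horizontal line y = k − p = 1 − (-7) = 8.

y = 8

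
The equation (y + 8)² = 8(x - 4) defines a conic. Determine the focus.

(6, -8)

Vertex (4, -8); 4p = 8 so p = 2. Opens right.
Focus is p units from the vertex along the axis: (h + p, k).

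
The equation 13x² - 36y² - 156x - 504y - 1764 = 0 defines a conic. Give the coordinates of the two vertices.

(0, -7) and (12, -7)

Group the x- and y-terms: 13(x² - 12x) -36(y² + 14y) = 1764
Completing the square gives 13(x - 6)² -36(y + 7)² = 1764 + 468 - 1764 = 468.
Divide by 468: (x - 6)²/36 - (y + 7)²/13 = 1
Hyperbola, center (6, -7), transverse axis horizontal; a² = 36, b² = 13.
a = 6. Vertices at (h ± a, k).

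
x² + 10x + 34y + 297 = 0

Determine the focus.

Only x is squared. Complete the square in x: (x + 5)² = -34(y + 8).
Vertex (-5, -8); 4p = -34 so p = -17/2. Opens down.
Focus is p units from the vertex along the axis: (h, k + p).

(-5, -33/2)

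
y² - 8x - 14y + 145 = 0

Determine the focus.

(14, 7)

Only y is squared. Complete the square in y: (y - 7)² = 8(x - 12).
Vertex (12, 7); 4p = 8 so p = 2. Opens right.
Focus is p units from the vertex along the axis: (h + p, k).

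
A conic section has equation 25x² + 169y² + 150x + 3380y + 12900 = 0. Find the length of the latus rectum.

25(x² + 6x) + 169(y² + 20y) = -12900
Complete the square: 25(x + 3)² + 169(y + 10)² = -12900 + 225 + 16900 = 4225
Dividing both sides by 4225: (x + 3)²/169 + (y + 10)²/25 = 1
Ellipse, center (-3, -10), major axis horizontal; a² = 169, b² = 25.
Latus rectum length = 2b²/a = 2·25/13 = 50/13.

50/13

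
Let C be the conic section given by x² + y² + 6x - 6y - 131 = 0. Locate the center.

(x² + 6x) + (y² - 6y) = 131
Complete the square: (x + 3)² + (y - 3)² = 131 + 9 + 9 = 149
So (x + 3)² + (y - 3)² = 149.
Circle centered at (-3, 3) with r² = 149.

(-3, 3)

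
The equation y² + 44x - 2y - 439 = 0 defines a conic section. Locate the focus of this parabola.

(-1, 1)

Only y is squared. Complete the square in y: (y - 1)² = -44(x - 10).
Vertex (10, 1); 4p = -44 so p = -11. Opens left.
Focus is p units from the vertex along the axis: (h + p, k).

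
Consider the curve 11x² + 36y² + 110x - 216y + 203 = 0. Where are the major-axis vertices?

(-11, 3) and (1, 3)

11(x² + 10x) + 36(y² - 6y) = -203
11(x + 5)² + 36(y - 3)² = -203 + 275 + 324 = 396
Dividing both sides by 396: (x + 5)²/36 + (y - 3)²/11 = 1
Ellipse, center (-5, 3), major axis horizontal; a² = 36, b² = 11.
a = 6. Vertices at (h ± a, k).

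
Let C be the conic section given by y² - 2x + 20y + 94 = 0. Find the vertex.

Only y is squared. Complete the square in y: (y + 10)² = 2(x + 3).
Vertex (-3, -10); 4p = 2 so p = 1/2. Opens right.

(-3, -10)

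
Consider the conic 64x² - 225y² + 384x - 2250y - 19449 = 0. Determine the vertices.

Collect terms: 64(x² + 6x) -225(y² + 10y) = 19449
Complete the square: 64(x + 3)² -225(y + 5)² = 19449 + 576 - 5625 = 14400
Divide by 14400: (x + 3)²/225 - (y + 5)²/64 = 1
Hyperbola, center (-3, -5), transverse axis horizontal; a² = 225, b² = 64.
a = 15. Vertices at (h ± a, k).

(-18, -5) and (12, -5)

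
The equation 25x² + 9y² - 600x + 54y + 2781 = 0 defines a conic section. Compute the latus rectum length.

36/5

Group the x- and y-terms: 25(x² - 24x) + 9(y² + 6y) = -2781
Complete the square in x and y: 25(x - 12)² + 9(y + 3)² = -2781 + 3600 + 81 = 900
Divide by 900: (x - 12)²/36 + (y + 3)²/100 = 1
Ellipse, center (12, -3), major axis vertical; a² = 100, b² = 36.
Latus rectum length = 2b²/a = 2·36/10 = 36/5.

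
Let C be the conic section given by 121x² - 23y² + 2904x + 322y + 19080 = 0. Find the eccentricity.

Collect terms: 121(x² + 24x) -23(y² - 14y) = -19080
121(x + 12)² -23(y - 7)² = -19080 + 17424 - 1127 = -2783
Divide by -2783: (y - 7)²/121 - (x + 12)²/23 = 1
Hyperbola, center (-12, 7), transverse axis vertical; a² = 121, b² = 23.
c² = a² + b² = 144, so c = 12.
e = c/a = 12/11.

e = 12/11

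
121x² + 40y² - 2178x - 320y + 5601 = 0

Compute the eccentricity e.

Rearranging, 121(x² - 18x) + 40(y² - 8y) = -5601.
Completing the square gives 121(x - 9)² + 40(y - 4)² = -5601 + 9801 + 640 = 4840.
Dividing both sides by 4840: (x - 9)²/40 + (y - 4)²/121 = 1
Ellipse, center (9, 4), major axis vertical; a² = 121, b² = 40.
c² = a² - b² = 81, so c = 9.
e = c/a = 9/11.

e = 9/11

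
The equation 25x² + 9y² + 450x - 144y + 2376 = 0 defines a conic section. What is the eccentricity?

Rearranging, 25(x² + 18x) + 9(y² - 16y) = -2376.
Completing the square gives 25(x + 9)² + 9(y - 8)² = -2376 + 2025 + 576 = 225.
Divide through by 225 to get (x + 9)²/9 + (y - 8)²/25 = 1.
Ellipse, center (-9, 8), major axis vertical; a² = 25, b² = 9.
c² = a² - b² = 16, so c = 4.
e = c/a = 4/5.

e = 4/5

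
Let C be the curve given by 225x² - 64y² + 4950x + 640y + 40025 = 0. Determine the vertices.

(-11, -10) and (-11, 20)

Group: 225(x² + 22x) -64(y² - 10y) = -40025
Complete the square in x and y: 225(x + 11)² -64(y - 5)² = -40025 + 27225 - 1600 = -14400
Divide by -14400: (y - 5)²/225 - (x + 11)²/64 = 1
Hyperbola, center (-11, 5), transverse axis vertical; a² = 225, b² = 64.
a = 15. Vertices at (h, k ± a).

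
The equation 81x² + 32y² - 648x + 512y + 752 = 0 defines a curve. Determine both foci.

(4, -15) and (4, -1)

Collect terms: 81(x² - 8x) + 32(y² + 16y) = -752
Complete the square in x and y: 81(x - 4)² + 32(y + 8)² = -752 + 1296 + 2048 = 2592
Dividing both sides by 2592: (x - 4)²/32 + (y + 8)²/81 = 1
Ellipse, center (4, -8), major axis vertical; a² = 81, b² = 32.
c² = a² - b² = 81 - 32 = 49, so c = 7.
Foci lie on the vertical axis through the center: (h, k ± c).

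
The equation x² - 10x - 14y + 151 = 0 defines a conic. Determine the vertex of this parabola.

(5, 9)

Only x is squared. Complete the square in x: (x - 5)² = 14(y - 9).
Vertex (5, 9); 4p = 14 so p = 7/2. Opens up.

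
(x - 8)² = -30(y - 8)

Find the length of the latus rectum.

Vertex (8, 8); 4p = -30 so p = -15/2. Opens down.
Latus rectum length = |4p| = 30.

30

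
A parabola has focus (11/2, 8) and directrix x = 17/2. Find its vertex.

(7, 8)

The vertex is the midpoint between the focus and the directrix along the axis of symmetry.
Axis is horizontal (directrix is vertical). Vertex x-coordinate = (11/2 + 17/2)/2 = 7; y-coordinate = 8.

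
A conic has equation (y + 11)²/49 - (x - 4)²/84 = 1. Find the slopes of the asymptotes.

Center (4, -11). The positive term is the y-term, so the transverse axis is vertical; a² = 49, b² = 84.
For a vertical hyperbola the asymptotes have slope ±a/b.
Here that is ±7/2√21 = ±√21/6.

√21/6 and -√21/6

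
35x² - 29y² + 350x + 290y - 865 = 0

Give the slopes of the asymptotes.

Collect terms: 35(x² + 10x) -29(y² - 10y) = 865
Complete the square: 35(x + 5)² -29(y - 5)² = 865 + 875 - 725 = 1015
Dividing both sides by 1015: (x + 5)²/29 - (y - 5)²/35 = 1
Hyperbola, center (-5, 5), transverse axis horizontal; a² = 29, b² = 35.
For a horizontal hyperbola the asymptotes have slope ±b/a.
Here that is ±√35/√29 = ±√1015/29.

√1015/29 and -√1015/29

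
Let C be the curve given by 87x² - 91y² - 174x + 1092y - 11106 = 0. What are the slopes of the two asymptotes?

√7917/91 and -√7917/91

Group the x- and y-terms: 87(x² - 2x) -91(y² - 12y) = 11106
Completing the square gives 87(x - 1)² -91(y - 6)² = 11106 + 87 - 3276 = 7917.
Divide by 7917: (x - 1)²/91 - (y - 6)²/87 = 1
Hyperbola, center (1, 6), transverse axis horizontal; a² = 91, b² = 87.
For a horizontal hyperbola the asymptotes have slope ±b/a.
Here that is ±√87/√91 = ±√7917/91.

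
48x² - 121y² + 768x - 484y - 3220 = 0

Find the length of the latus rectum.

96/11

Group: 48(x² + 16x) -121(y² + 4y) = 3220
Completing the square gives 48(x + 8)² -121(y + 2)² = 3220 + 3072 - 484 = 5808.
Divide by 5808: (x + 8)²/121 - (y + 2)²/48 = 1
Hyperbola, center (-8, -2), transverse axis horizontal; a² = 121, b² = 48.
Latus rectum length = 2b²/a = 2·48/11 = 96/11.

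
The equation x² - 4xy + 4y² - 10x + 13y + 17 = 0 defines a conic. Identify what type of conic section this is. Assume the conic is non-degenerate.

A = 1, B = -4, C = 4.
Discriminant B² − 4AC = (-4)² − 4·1·4 = 0.
B² − 4AC = 0 ⇒ parabola.

parabola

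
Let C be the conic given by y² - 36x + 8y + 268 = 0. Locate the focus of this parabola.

(16, -4)

Only y is squared. Complete the square in y: (y + 4)² = 36(x - 7).
Vertex (7, -4); 4p = 36 so p = 9. Opens right.
Focus is p units from the vertex along the axis: (h + p, k).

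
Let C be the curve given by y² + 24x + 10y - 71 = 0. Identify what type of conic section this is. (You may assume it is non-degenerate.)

parabola

No xy term. Coefficients of x² and y² are A = 0, C = 1.
Exactly one squared variable ⇒ parabola.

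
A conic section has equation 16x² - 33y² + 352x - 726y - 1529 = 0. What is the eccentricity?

e = 7/4

Rearranging, 16(x² + 22x) -33(y² + 22y) = 1529.
Complete the square in x and y: 16(x + 11)² -33(y + 11)² = 1529 + 1936 - 3993 = -528
Divide by -528: (y + 11)²/16 - (x + 11)²/33 = 1
Hyperbola, center (-11, -11), transverse axis vertical; a² = 16, b² = 33.
c² = a² + b² = 49, so c = 7.
e = c/a = 7/4.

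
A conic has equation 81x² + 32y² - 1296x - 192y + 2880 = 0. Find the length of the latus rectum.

Rearranging, 81(x² - 16x) + 32(y² - 6y) = -2880.
81(x - 8)² + 32(y - 3)² = -2880 + 5184 + 288 = 2592
Dividing both sides by 2592: (x - 8)²/32 + (y - 3)²/81 = 1
Ellipse, center (8, 3), major axis vertical; a² = 81, b² = 32.
Latus rectum length = 2b²/a = 2·32/9 = 64/9.

64/9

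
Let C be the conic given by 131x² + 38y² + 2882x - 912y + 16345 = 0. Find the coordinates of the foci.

(-11, 12 - √93) and (-11, 12 + √93)

Group the x- and y-terms: 131(x² + 22x) + 38(y² - 24y) = -16345
Complete the square: 131(x + 11)² + 38(y - 12)² = -16345 + 15851 + 5472 = 4978
Dividing both sides by 4978: (x + 11)²/38 + (y - 12)²/131 = 1
Ellipse, center (-11, 12), major axis vertical; a² = 131, b² = 38.
c² = a² - b² = 131 - 38 = 93, so c = √93.
Foci lie on the vertical axis through the center: (h, k ± c).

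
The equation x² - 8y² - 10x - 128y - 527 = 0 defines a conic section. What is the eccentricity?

e = 3√2/4

Rearranging, (x² - 10x) -8(y² + 16y) = 527.
Complete the square: (x - 5)² -8(y + 8)² = 527 + 25 - 512 = 40
Divide through by 40 to get (x - 5)²/40 - (y + 8)²/5 = 1.
Hyperbola, center (5, -8), transverse axis horizontal; a² = 40, b² = 5.
c² = a² + b² = 45, so c = 3√5.
e = c/a = 3√5/2√10 = 3√2/4.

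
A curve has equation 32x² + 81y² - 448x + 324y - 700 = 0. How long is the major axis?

18

Group the x- and y-terms: 32(x² - 14x) + 81(y² + 4y) = 700
32(x - 7)² + 81(y + 2)² = 700 + 1568 + 324 = 2592
Divide through by 2592 to get (x - 7)²/81 + (y + 2)²/32 = 1.
Ellipse, center (7, -2), major axis horizontal; a² = 81, b² = 32.
a² = 81 so a = 9; the major axis has length 2a = 18.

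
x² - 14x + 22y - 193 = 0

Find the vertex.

Only x is squared. Complete the square in x: (x - 7)² = -22(y - 11).
Vertex (7, 11); 4p = -22 so p = -11/2. Opens down.

(7, 11)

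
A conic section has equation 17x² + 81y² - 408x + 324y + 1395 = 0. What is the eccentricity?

e = 8/9

Group the x- and y-terms: 17(x² - 24x) + 81(y² + 4y) = -1395
17(x - 12)² + 81(y + 2)² = -1395 + 2448 + 324 = 1377
Divide by 1377: (x - 12)²/81 + (y + 2)²/17 = 1
Ellipse, center (12, -2), major axis horizontal; a² = 81, b² = 17.
c² = a² - b² = 64, so c = 8.
e = c/a = 8/9.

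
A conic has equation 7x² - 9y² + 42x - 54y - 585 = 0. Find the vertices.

Collect terms: 7(x² + 6x) -9(y² + 6y) = 585
7(x + 3)² -9(y + 3)² = 585 + 63 - 81 = 567
Dividing both sides by 567: (x + 3)²/81 - (y + 3)²/63 = 1
Hyperbola, center (-3, -3), transverse axis horizontal; a² = 81, b² = 63.
a = 9. Vertices at (h ± a, k).

(-12, -3) and (6, -3)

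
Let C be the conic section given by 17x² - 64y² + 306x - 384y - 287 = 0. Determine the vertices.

Group the x- and y-terms: 17(x² + 18x) -64(y² + 6y) = 287
Complete the square in x and y: 17(x + 9)² -64(y + 3)² = 287 + 1377 - 576 = 1088
Divide by 1088: (x + 9)²/64 - (y + 3)²/17 = 1
Hyperbola, center (-9, -3), transverse axis horizontal; a² = 64, b² = 17.
a = 8. Vertices at (h ± a, k).

(-17, -3) and (-1, -3)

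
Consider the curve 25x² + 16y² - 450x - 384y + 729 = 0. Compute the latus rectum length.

Group the x- and y-terms: 25(x² - 18x) + 16(y² - 24y) = -729
Complete the square in x and y: 25(x - 9)² + 16(y - 12)² = -729 + 2025 + 2304 = 3600
Divide by 3600: (x - 9)²/144 + (y - 12)²/225 = 1
Ellipse, center (9, 12), major axis vertical; a² = 225, b² = 144.
Latus rectum length = 2b²/a = 2·144/15 = 96/5.

96/5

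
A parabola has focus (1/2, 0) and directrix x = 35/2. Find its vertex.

The vertex is the midpoint between the focus and the directrix along the axis of symmetry.
Axis is horizontal (directrix is vertical). Vertex x-coordinate = (1/2 + 35/2)/2 = 9; y-coordinate = 0.

(9, 0)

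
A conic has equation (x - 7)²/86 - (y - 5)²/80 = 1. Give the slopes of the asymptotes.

Center (7, 5). The positive term is the x-term, so the transverse axis is horizontal; a² = 86, b² = 80.
For a horizontal hyperbola the asymptotes have slope ±b/a.
Here that is ±4√5/√86 = ±2√430/43.

2√430/43 and -2√430/43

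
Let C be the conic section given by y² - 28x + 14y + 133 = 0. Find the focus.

Only y is squared. Complete the square in y: (y + 7)² = 28(x - 3).
Vertex (3, -7); 4p = 28 so p = 7. Opens right.
Focus is p units from the vertex along the axis: (h + p, k).

(10, -7)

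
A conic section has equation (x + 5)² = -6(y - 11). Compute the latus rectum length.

6

Vertex (-5, 11); 4p = -6 so p = -3/2. Opens down.
Latus rectum length = |4p| = 6.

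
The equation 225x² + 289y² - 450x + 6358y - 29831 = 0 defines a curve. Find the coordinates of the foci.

(-7, -11) and (9, -11)

Rearranging, 225(x² - 2x) + 289(y² + 22y) = 29831.
225(x - 1)² + 289(y + 11)² = 29831 + 225 + 34969 = 65025
Divide through by 65025 to get (x - 1)²/289 + (y + 11)²/225 = 1.
Ellipse, center (1, -11), major axis horizontal; a² = 289, b² = 225.
c² = a² - b² = 289 - 225 = 64, so c = 8.
Foci lie on the horizontal axis through the center: (h ± c, k).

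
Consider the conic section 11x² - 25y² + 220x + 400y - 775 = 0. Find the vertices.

(-15, 8) and (-5, 8)

11(x² + 20x) -25(y² - 16y) = 775
Completing the square gives 11(x + 10)² -25(y - 8)² = 775 + 1100 - 1600 = 275.
Divide through by 275 to get (x + 10)²/25 - (y - 8)²/11 = 1.
Hyperbola, center (-10, 8), transverse axis horizontal; a² = 25, b² = 11.
a = 5. Vertices at (h ± a, k).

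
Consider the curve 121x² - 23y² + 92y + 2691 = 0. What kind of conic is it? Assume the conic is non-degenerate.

No xy term. Coefficients of x² and y² are A = 121, C = -23.
A and C have opposite signs ⇒ hyperbola.

hyperbola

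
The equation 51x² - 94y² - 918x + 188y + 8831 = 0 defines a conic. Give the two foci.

(9, 1 - √145) and (9, 1 + √145)

Rearranging, 51(x² - 18x) -94(y² - 2y) = -8831.
Complete the square in x and y: 51(x - 9)² -94(y - 1)² = -8831 + 4131 - 94 = -4794
Divide through by -4794 to get (y - 1)²/51 - (x - 9)²/94 = 1.
Hyperbola, center (9, 1), transverse axis vertical; a² = 51, b² = 94.
c² = a² + b² = 51 + 94 = 145, so c = √145.
Foci lie on the vertical axis through the center: (h, k ± c).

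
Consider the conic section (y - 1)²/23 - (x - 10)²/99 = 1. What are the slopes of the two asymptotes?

Center (10, 1). The positive term is the y-term, so the transverse axis is vertical; a² = 23, b² = 99.
For a vertical hyperbola the asymptotes have slope ±a/b.
Here that is ±√23/3√11 = ±√253/33.

√253/33 and -√253/33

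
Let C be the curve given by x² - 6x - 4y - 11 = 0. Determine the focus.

(3, -4)

Only x is squared. Complete the square in x: (x - 3)² = 4(y + 5).
Vertex (3, -5); 4p = 4 so p = 1. Opens up.
Focus is p units from the vertex along the axis: (h, k + p).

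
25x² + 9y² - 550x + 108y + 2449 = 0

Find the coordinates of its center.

(11, -6)

Rearranging, 25(x² - 22x) + 9(y² + 12y) = -2449.
Complete the square: 25(x - 11)² + 9(y + 6)² = -2449 + 3025 + 324 = 900
Dividing both sides by 900: (x - 11)²/36 + (y + 6)²/100 = 1
Ellipse with center (11, -6).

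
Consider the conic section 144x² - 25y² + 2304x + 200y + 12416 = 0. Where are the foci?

Collect terms: 144(x² + 16x) -25(y² - 8y) = -12416
Completing the square gives 144(x + 8)² -25(y - 4)² = -12416 + 9216 - 400 = -3600.
Divide through by -3600 to get (y - 4)²/144 - (x + 8)²/25 = 1.
Hyperbola, center (-8, 4), transverse axis vertical; a² = 144, b² = 25.
c² = a² + b² = 144 + 25 = 169, so c = 13.
Foci lie on the vertical axis through the center: (h, k ± c).

(-8, -9) and (-8, 17)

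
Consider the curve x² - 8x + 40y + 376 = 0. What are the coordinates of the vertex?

Only x is squared. Complete the square in x: (x - 4)² = -40(y + 9).
Vertex (4, -9); 4p = -40 so p = -10. Opens down.

(4, -9)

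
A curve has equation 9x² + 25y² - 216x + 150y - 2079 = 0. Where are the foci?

(-4, -3) and (28, -3)

Rearranging, 9(x² - 24x) + 25(y² + 6y) = 2079.
9(x - 12)² + 25(y + 3)² = 2079 + 1296 + 225 = 3600
Divide by 3600: (x - 12)²/400 + (y + 3)²/144 = 1
Ellipse, center (12, -3), major axis horizontal; a² = 400, b² = 144.
c² = a² - b² = 400 - 144 = 256, so c = 16.
Foci lie on the horizontal axis through the center: (h ± c, k).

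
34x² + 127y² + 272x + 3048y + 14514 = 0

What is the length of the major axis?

2√127

Rearranging, 34(x² + 8x) + 127(y² + 24y) = -14514.
Completing the square gives 34(x + 4)² + 127(y + 12)² = -14514 + 544 + 18288 = 4318.
Divide by 4318: (x + 4)²/127 + (y + 12)²/34 = 1
Ellipse, center (-4, -12), major axis horizontal; a² = 127, b² = 34.
a² = 127 so a = √127; the major axis has length 2a = 2√127.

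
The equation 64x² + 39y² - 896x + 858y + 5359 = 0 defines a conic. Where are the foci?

Group the x- and y-terms: 64(x² - 14x) + 39(y² + 22y) = -5359
Complete the square: 64(x - 7)² + 39(y + 11)² = -5359 + 3136 + 4719 = 2496
Divide through by 2496 to get (x - 7)²/39 + (y + 11)²/64 = 1.
Ellipse, center (7, -11), major axis vertical; a² = 64, b² = 39.
c² = a² - b² = 64 - 39 = 25, so c = 5.
Foci lie on the vertical axis through the center: (h, k ± c).

(7, -16) and (7, -6)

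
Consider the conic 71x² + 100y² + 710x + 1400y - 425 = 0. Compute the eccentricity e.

Collect terms: 71(x² + 10x) + 100(y² + 14y) = 425
71(x + 5)² + 100(y + 7)² = 425 + 1775 + 4900 = 7100
Divide by 7100: (x + 5)²/100 + (y + 7)²/71 = 1
Ellipse, center (-5, -7), major axis horizontal; a² = 100, b² = 71.
c² = a² - b² = 29, so c = √29.
e = c/a = √29/10.

e = √29/10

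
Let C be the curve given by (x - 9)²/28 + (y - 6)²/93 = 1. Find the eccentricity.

Center (9, 6). The larger denominator 93 sits under the y-term, so the major axis is vertical; a² = 93, b² = 28.
c² = a² - b² = 65, so c = √65.
e = c/a = √65/√93 = √6045/93.

e = √6045/93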